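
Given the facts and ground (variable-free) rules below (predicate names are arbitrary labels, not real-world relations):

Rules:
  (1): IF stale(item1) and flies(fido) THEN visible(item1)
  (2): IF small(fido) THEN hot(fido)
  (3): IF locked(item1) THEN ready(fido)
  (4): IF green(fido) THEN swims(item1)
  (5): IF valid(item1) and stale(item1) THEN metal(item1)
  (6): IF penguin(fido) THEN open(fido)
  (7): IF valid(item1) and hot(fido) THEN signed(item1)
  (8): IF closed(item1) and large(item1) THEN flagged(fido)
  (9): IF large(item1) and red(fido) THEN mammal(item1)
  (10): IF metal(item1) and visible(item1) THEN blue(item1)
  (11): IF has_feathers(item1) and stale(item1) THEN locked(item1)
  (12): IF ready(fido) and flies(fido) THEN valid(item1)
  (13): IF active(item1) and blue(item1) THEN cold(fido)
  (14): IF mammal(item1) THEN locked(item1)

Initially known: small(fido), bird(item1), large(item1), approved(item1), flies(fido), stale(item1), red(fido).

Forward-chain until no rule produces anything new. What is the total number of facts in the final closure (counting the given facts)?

Round 1 fires (1), (2), (9), giving visible(item1), hot(fido), mammal(item1).
Round 2 fires (14), giving locked(item1).
Round 3 fires (3), giving ready(fido).
Round 4 fires (12), giving valid(item1).
Round 5 fires (5), (7), giving metal(item1), signed(item1).
Round 6 fires (10), giving blue(item1).
Closure: {approved(item1), bird(item1), blue(item1), flies(fido), hot(fido), large(item1), locked(item1), mammal(item1), metal(item1), ready(fido), red(fido), signed(item1), small(fido), stale(item1), valid(item1), visible(item1)} — 16 facts.

16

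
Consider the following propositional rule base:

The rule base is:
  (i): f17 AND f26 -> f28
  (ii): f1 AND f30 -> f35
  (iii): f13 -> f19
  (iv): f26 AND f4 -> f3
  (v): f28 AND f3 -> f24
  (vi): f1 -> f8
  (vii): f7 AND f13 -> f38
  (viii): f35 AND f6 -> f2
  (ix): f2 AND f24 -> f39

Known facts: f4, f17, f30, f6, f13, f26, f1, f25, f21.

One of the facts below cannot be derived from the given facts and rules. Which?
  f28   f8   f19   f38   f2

Round 1 — (i), (ii), (iii), (iv), (vi), derive f28, f35, f19, f3, f8.
Round 2 — (v), (viii), derive f24, f2.
Round 3 — (ix), derive f39.
Derived: f28 (round 1), f8 (round 1), f19 (round 1), f2 (round 2). f38 never appears in any round.

f38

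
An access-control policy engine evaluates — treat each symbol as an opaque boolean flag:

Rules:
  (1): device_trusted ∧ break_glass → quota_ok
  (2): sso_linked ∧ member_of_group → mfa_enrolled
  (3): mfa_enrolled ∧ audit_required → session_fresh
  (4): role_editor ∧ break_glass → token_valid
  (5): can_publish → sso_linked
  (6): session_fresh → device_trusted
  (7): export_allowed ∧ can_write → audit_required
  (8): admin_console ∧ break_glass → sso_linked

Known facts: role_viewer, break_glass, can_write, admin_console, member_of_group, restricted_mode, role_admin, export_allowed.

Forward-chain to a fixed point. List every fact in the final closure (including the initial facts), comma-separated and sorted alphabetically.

Round 1: (7) [export_allowed ∧ can_write → audit_required]; (8) [admin_console ∧ break_glass → sso_linked]. Adds audit_required, sso_linked.
Round 2: (2) [sso_linked ∧ member_of_group → mfa_enrolled]. Adds mfa_enrolled.
Round 3: (3) [mfa_enrolled ∧ audit_required → session_fresh]. Adds session_fresh.
Round 4: (6) [session_fresh → device_trusted]. Adds device_trusted.
Round 5: (1) [device_trusted ∧ break_glass → quota_ok]. Adds quota_ok.

admin_console, audit_required, break_glass, can_write, device_trusted, export_allowed, member_of_group, mfa_enrolled, quota_ok, restricted_mode, role_admin, role_viewer, session_fresh, sso_linked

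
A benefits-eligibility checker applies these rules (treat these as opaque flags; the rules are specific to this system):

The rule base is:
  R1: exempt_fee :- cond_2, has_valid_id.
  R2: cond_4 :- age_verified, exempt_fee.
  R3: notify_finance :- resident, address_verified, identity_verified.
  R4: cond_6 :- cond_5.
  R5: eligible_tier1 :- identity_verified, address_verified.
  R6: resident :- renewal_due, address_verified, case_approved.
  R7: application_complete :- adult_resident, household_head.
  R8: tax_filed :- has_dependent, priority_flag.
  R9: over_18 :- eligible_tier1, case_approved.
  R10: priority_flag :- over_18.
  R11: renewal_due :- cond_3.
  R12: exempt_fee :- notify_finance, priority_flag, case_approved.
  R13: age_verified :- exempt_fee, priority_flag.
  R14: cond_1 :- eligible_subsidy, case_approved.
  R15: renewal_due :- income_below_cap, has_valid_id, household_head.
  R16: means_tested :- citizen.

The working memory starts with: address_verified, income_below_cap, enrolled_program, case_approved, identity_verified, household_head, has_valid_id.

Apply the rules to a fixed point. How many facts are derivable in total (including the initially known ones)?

Round 1 — R5, R15, derive eligible_tier1, renewal_due.
Round 2 — R6, R9, derive resident, over_18.
Round 3 — R3, R10, derive notify_finance, priority_flag.
Round 4 — R12, derive exempt_fee.
Round 5 — R13, derive age_verified.
Round 6 — R2, derive cond_4.
Closure: {address_verified, age_verified, case_approved, cond_4, eligible_tier1, enrolled_program, exempt_fee, has_valid_id, household_head, identity_verified, income_below_cap, notify_finance, over_18, priority_flag, renewal_due, resident} — 16 facts.

16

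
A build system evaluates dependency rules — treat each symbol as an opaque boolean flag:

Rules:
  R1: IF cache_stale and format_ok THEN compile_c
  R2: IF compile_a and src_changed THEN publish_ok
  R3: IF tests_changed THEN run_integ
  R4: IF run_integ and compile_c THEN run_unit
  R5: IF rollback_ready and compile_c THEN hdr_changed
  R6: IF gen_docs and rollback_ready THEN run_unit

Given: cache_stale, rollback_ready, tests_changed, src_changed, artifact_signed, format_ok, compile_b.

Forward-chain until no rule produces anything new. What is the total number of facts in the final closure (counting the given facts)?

11

Round 1 fires R1, R3, giving compile_c, run_integ.
Round 2 fires R4, R5, giving run_unit, hdr_changed.
Closure: {artifact_signed, cache_stale, compile_b, compile_c, format_ok, hdr_changed, rollback_ready, run_integ, run_unit, src_changed, tests_changed} — 11 facts.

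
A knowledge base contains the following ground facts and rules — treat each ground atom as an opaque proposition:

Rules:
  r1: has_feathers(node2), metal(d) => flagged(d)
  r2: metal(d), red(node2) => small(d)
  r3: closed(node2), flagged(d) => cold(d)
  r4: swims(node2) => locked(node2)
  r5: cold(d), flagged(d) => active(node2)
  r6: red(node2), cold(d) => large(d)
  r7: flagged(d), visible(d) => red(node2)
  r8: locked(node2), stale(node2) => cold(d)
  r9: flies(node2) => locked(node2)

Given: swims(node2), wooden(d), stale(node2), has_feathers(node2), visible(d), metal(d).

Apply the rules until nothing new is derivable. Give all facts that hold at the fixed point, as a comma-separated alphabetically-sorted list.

active(node2), cold(d), flagged(d), has_feathers(node2), large(d), locked(node2), metal(d), red(node2), small(d), stale(node2), swims(node2), visible(d), wooden(d)

Round 1: r1 [has_feathers(node2), metal(d) => flagged(d)]; r4 [swims(node2) => locked(node2)]. Adds flagged(d), locked(node2).
Round 2: r7 [flagged(d), visible(d) => red(node2)]; r8 [locked(node2), stale(node2) => cold(d)]. Adds red(node2), cold(d).
Round 3: r2 [metal(d), red(node2) => small(d)]; r5 [cold(d), flagged(d) => active(node2)]; r6 [red(node2), cold(d) => large(d)]. Adds small(d), active(node2), large(d).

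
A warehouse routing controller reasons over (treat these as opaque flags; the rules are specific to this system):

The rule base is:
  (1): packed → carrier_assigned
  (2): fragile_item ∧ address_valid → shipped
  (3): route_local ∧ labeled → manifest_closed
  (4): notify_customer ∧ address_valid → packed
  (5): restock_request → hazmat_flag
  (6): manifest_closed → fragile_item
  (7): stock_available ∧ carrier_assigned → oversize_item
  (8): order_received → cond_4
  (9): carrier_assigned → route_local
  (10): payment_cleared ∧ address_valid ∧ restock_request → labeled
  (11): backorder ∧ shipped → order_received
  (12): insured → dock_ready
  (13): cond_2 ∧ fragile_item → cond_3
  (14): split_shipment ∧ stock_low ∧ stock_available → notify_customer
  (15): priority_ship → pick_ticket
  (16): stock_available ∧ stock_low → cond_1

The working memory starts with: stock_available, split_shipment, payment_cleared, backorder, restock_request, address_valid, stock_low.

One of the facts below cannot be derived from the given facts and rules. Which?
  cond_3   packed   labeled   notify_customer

Round 1: (5) [restock_request → hazmat_flag]; (10) [payment_cleared ∧ address_valid ∧ restock_request → labeled]; (14) [split_shipment ∧ stock_low ∧ stock_available → notify_customer]; (16) [stock_available ∧ stock_low → cond_1]. New: hazmat_flag, labeled, notify_customer, cond_1.
Round 2: (4) [notify_customer ∧ address_valid → packed]. New: packed.
Round 3: (1) [packed → carrier_assigned]. New: carrier_assigned.
Round 4: (7) [stock_available ∧ carrier_assigned → oversize_item]; (9) [carrier_assigned → route_local]. New: oversize_item, route_local.
Round 5: (3) [route_local ∧ labeled → manifest_closed]. New: manifest_closed.
Round 6: (6) [manifest_closed → fragile_item]. New: fragile_item.
Round 7: (2) [fragile_item ∧ address_valid → shipped]. New: shipped.
Round 8: (11) [backorder ∧ shipped → order_received]. New: order_received.
Round 9: (8) [order_received → cond_4]. New: cond_4.
Derived: packed (round 2), labeled (round 1), notify_customer (round 1). cond_3 never appears in any round.

cond_3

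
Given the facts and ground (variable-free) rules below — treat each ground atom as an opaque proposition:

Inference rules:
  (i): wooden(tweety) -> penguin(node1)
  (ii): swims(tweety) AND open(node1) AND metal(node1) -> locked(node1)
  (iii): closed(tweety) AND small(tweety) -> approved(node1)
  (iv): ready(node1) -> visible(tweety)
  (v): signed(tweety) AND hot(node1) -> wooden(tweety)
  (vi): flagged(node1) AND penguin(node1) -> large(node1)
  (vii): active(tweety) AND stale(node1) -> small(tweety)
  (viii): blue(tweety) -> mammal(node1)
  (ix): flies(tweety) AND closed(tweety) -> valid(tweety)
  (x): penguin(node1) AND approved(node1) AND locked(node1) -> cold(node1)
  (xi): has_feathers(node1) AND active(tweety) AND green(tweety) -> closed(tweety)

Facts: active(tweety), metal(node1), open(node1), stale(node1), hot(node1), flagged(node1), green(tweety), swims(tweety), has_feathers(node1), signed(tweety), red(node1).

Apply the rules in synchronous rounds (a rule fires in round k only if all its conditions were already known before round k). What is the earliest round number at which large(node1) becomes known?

3

[1] (ii) [swims(tweety) AND open(node1) AND metal(node1) -> locked(node1)]; (v) [signed(tweety) AND hot(node1) -> wooden(tweety)]; (vii) [active(tweety) AND stale(node1) -> small(tweety)]; (xi) [has_feathers(node1) AND active(tweety) AND green(tweety) -> closed(tweety)]. ⇒ new: locked(node1), wooden(tweety), small(tweety), closed(tweety).
[2] (i) [wooden(tweety) -> penguin(node1)]; (iii) [closed(tweety) AND small(tweety) -> approved(node1)]. ⇒ new: penguin(node1), approved(node1).
[3] (vi) [flagged(node1) AND penguin(node1) -> large(node1)]; (x) [penguin(node1) AND approved(node1) AND locked(node1) -> cold(node1)]. ⇒ new: large(node1), cold(node1).
large(node1) first appears in round 3.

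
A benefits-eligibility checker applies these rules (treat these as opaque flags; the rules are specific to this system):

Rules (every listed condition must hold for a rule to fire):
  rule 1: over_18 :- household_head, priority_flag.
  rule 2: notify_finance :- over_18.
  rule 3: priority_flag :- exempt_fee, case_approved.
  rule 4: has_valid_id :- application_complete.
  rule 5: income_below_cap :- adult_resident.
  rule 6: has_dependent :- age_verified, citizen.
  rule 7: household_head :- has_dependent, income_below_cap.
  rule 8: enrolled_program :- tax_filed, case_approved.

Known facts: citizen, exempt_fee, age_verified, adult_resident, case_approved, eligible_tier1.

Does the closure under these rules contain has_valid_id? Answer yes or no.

Round 1 — rule 3, rule 5, rule 6, derive priority_flag, income_below_cap, has_dependent.
Round 2 — rule 7, derive household_head.
Round 3 — rule 1, derive over_18.
Round 4 — rule 2, derive notify_finance.
Fixed point reached. has_valid_id is concluded only by rule 4; rule 4 needs application_complete (never derived).

no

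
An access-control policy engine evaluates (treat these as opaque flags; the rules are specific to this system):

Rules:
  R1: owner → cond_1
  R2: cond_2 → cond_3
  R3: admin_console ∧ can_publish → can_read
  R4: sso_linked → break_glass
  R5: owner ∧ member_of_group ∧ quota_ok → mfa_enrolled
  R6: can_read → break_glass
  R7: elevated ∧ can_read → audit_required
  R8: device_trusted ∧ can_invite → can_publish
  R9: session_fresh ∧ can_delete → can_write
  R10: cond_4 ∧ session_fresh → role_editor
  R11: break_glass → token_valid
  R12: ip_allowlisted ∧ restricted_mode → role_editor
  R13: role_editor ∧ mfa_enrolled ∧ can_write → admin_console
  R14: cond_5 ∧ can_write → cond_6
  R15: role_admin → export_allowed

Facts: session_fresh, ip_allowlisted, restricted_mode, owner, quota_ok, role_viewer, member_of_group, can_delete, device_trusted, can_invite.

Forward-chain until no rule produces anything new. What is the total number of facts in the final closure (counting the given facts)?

19

Round 1 — R1, R5, R8, R9, R12, derive cond_1, mfa_enrolled, can_publish, can_write, role_editor.
Round 2 — R13, derive admin_console.
Round 3 — R3, derive can_read.
Round 4 — R6, derive break_glass.
Round 5 — R11, derive token_valid.
Closure: {admin_console, break_glass, can_delete, can_invite, can_publish, can_read, can_write, cond_1, device_trusted, ip_allowlisted, member_of_group, mfa_enrolled, owner, quota_ok, restricted_mode, role_editor, role_viewer, session_fresh, token_valid} — 19 facts.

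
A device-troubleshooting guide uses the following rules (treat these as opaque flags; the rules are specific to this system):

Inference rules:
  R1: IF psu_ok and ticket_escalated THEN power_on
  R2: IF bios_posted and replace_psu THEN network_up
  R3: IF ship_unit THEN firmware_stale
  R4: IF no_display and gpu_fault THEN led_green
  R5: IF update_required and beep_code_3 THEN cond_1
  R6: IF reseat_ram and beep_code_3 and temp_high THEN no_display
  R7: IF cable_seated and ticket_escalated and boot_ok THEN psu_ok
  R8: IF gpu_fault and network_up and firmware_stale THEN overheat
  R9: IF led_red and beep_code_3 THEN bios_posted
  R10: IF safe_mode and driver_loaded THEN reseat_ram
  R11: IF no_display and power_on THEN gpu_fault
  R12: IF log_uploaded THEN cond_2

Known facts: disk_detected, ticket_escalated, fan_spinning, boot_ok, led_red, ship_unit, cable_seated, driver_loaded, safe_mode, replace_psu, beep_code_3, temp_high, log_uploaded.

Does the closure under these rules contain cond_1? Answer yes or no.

[1] R3 [IF ship_unit THEN firmware_stale]; R7 [IF cable_seated and ticket_escalated and boot_ok THEN psu_ok]; R9 [IF led_red and beep_code_3 THEN bios_posted]; R10 [IF safe_mode and driver_loaded THEN reseat_ram]; R12 [IF log_uploaded THEN cond_2]. ⇒ new: firmware_stale, psu_ok, bios_posted, reseat_ram, cond_2.
[2] R1 [IF psu_ok and ticket_escalated THEN power_on]; R2 [IF bios_posted and replace_psu THEN network_up]; R6 [IF reseat_ram and beep_code_3 and temp_high THEN no_display]. ⇒ new: power_on, network_up, no_display.
[3] R11 [IF no_display and power_on THEN gpu_fault]. ⇒ new: gpu_fault.
[4] R4 [IF no_display and gpu_fault THEN led_green]; R8 [IF gpu_fault and network_up and firmware_stale THEN overheat]. ⇒ new: led_green, overheat.
Fixed point reached. cond_1 is concluded only by R5; R5 needs update_required (never derived).

no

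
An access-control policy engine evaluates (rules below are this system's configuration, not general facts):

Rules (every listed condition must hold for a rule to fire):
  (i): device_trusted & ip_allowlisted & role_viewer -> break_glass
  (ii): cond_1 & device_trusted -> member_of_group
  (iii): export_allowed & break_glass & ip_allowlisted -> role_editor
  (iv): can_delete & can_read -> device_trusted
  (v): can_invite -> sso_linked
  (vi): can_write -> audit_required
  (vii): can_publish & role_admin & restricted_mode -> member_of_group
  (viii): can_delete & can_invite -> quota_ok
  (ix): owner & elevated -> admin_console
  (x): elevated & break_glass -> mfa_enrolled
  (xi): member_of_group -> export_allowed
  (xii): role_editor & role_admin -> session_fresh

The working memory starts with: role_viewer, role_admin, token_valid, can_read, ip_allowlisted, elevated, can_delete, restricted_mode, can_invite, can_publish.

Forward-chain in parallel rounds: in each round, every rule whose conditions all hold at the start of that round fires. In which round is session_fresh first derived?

Round 1 fires (iv), (v), (vii), (viii), giving device_trusted, sso_linked, member_of_group, quota_ok.
Round 2 fires (i), (xi), giving break_glass, export_allowed.
Round 3 fires (iii), (x), giving role_editor, mfa_enrolled.
Round 4 fires (xii), giving session_fresh.
session_fresh first appears in round 4.

4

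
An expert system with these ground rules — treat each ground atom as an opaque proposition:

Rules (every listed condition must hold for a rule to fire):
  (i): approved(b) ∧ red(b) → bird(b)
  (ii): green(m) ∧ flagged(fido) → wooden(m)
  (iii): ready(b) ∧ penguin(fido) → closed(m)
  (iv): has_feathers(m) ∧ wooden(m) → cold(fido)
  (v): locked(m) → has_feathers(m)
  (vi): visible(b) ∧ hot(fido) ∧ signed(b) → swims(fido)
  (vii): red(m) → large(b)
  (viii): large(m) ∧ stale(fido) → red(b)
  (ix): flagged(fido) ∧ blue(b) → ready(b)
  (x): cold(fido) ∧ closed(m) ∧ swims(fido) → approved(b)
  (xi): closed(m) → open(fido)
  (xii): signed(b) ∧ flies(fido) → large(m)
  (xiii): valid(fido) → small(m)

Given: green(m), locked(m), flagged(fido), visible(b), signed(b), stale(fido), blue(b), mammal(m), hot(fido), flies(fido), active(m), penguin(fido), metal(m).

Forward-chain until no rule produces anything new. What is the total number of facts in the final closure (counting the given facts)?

Round 1 — (ii), (v), (vi), (ix), (xii), derive wooden(m), has_feathers(m), swims(fido), ready(b), large(m).
Round 2 — (iii), (iv), (viii), derive closed(m), cold(fido), red(b).
Round 3 — (x), (xi), derive approved(b), open(fido).
Round 4 — (i), derive bird(b).
Closure: {active(m), approved(b), bird(b), blue(b), closed(m), cold(fido), flagged(fido), flies(fido), green(m), has_feathers(m), hot(fido), large(m), locked(m), mammal(m), metal(m), open(fido), penguin(fido), ready(b), red(b), signed(b), stale(fido), swims(fido), visible(b), wooden(m)} — 24 facts.

24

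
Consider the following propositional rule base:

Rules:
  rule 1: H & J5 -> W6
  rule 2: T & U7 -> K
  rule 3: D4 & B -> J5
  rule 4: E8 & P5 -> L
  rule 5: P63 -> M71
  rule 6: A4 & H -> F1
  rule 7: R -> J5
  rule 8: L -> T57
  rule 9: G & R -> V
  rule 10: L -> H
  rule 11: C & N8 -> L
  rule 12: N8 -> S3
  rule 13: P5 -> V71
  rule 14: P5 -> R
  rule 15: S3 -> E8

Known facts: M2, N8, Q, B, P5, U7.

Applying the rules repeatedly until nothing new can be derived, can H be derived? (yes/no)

[1] rule 12 [N8 -> S3]; rule 13 [P5 -> V71]; rule 14 [P5 -> R]. ⇒ new: S3, V71, R.
[2] rule 7 [R -> J5]; rule 15 [S3 -> E8]. ⇒ new: J5, E8.
[3] rule 4 [E8 & P5 -> L]. ⇒ new: L.
[4] rule 8 [L -> T57]; rule 10 [L -> H]. ⇒ new: T57, H.
[5] rule 1 [H & J5 -> W6]. ⇒ new: W6.
H appears in round 4, so it is derivable.

yes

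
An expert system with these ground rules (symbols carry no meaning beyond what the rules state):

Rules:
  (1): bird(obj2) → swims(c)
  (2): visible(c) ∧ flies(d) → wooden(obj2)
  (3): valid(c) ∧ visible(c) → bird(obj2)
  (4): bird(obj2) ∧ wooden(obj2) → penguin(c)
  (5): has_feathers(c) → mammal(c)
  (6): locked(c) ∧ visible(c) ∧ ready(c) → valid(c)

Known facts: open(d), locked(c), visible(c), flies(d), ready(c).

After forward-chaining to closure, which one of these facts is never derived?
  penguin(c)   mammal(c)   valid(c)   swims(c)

Round 1 fires (2), (6), giving wooden(obj2), valid(c).
Round 2 fires (3), giving bird(obj2).
Round 3 fires (1), (4), giving swims(c), penguin(c).
Derived: penguin(c) (round 3), valid(c) (round 1), swims(c) (round 3). mammal(c) never appears in any round.

mammal(c)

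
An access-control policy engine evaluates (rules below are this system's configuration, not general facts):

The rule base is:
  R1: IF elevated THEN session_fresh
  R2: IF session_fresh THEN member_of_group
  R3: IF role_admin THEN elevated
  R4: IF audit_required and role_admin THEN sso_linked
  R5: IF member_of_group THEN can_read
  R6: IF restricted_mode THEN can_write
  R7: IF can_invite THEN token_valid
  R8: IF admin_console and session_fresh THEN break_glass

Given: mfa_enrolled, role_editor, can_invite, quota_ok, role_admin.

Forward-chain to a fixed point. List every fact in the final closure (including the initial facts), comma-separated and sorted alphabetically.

can_invite, can_read, elevated, member_of_group, mfa_enrolled, quota_ok, role_admin, role_editor, session_fresh, token_valid

Round 1 — R3, R7, derive elevated, token_valid.
Round 2 — R1, derive session_fresh.
Round 3 — R2, derive member_of_group.
Round 4 — R5, derive can_read.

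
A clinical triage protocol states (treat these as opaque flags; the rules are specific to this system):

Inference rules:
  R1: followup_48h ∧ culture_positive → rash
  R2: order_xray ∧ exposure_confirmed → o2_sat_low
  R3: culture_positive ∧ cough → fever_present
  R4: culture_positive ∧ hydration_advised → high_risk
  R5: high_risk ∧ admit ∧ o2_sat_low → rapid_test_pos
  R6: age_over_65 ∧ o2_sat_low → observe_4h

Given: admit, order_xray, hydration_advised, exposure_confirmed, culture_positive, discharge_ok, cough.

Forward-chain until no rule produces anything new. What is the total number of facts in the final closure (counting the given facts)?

11

[1] R2 [order_xray ∧ exposure_confirmed → o2_sat_low]; R3 [culture_positive ∧ cough → fever_present]; R4 [culture_positive ∧ hydration_advised → high_risk]. ⇒ new: o2_sat_low, fever_present, high_risk.
[2] R5 [high_risk ∧ admit ∧ o2_sat_low → rapid_test_pos]. ⇒ new: rapid_test_pos.
Closure: {admit, cough, culture_positive, discharge_ok, exposure_confirmed, fever_present, high_risk, hydration_advised, o2_sat_low, order_xray, rapid_test_pos} — 11 facts.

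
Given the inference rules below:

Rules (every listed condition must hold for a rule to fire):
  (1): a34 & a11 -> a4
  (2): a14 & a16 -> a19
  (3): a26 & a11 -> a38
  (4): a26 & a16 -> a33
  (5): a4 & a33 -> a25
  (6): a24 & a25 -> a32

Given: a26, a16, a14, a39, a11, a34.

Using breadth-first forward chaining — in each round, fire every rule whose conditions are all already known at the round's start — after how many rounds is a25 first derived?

2

Round 1 fires (1), (2), (3), (4), giving a4, a19, a38, a33.
Round 2 fires (5), giving a25.
a25 first appears in round 2.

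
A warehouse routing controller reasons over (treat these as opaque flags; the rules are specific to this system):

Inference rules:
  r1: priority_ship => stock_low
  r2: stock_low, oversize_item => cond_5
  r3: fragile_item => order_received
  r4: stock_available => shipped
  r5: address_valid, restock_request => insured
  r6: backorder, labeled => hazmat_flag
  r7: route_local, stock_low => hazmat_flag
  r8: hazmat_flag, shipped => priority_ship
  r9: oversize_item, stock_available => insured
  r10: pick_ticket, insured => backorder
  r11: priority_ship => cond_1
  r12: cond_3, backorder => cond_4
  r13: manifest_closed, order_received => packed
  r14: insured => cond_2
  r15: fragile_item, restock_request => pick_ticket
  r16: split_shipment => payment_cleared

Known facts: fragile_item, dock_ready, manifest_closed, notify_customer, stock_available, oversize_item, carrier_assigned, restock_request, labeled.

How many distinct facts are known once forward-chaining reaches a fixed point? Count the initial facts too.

Round 1: r3 [fragile_item => order_received]; r4 [stock_available => shipped]; r9 [oversize_item, stock_available => insured]; r15 [fragile_item, restock_request => pick_ticket]. Adds order_received, shipped, insured, pick_ticket.
Round 2: r10 [pick_ticket, insured => backorder]; r13 [manifest_closed, order_received => packed]; r14 [insured => cond_2]. Adds backorder, packed, cond_2.
Round 3: r6 [backorder, labeled => hazmat_flag]. Adds hazmat_flag.
Round 4: r8 [hazmat_flag, shipped => priority_ship]. Adds priority_ship.
Round 5: r1 [priority_ship => stock_low]; r11 [priority_ship => cond_1]. Adds stock_low, cond_1.
Round 6: r2 [stock_low, oversize_item => cond_5]. Adds cond_5.
Closure: {backorder, carrier_assigned, cond_1, cond_2, cond_5, dock_ready, fragile_item, hazmat_flag, insured, labeled, manifest_closed, notify_customer, order_received, oversize_item, packed, pick_ticket, priority_ship, restock_request, shipped, stock_available, stock_low} — 21 facts.

21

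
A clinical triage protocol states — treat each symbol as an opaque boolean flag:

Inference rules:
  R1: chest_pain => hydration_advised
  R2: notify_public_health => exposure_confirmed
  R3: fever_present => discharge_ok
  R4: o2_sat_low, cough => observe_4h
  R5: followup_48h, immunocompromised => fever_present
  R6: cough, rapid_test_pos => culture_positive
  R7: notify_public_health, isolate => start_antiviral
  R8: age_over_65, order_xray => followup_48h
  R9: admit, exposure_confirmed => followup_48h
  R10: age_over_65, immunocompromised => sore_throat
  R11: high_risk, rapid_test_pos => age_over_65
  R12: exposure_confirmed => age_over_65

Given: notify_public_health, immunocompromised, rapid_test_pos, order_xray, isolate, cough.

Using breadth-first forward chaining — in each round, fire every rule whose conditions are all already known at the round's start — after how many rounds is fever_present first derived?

4

[1] R2 [notify_public_health => exposure_confirmed]; R6 [cough, rapid_test_pos => culture_positive]; R7 [notify_public_health, isolate => start_antiviral]. ⇒ new: exposure_confirmed, culture_positive, start_antiviral.
[2] R12 [exposure_confirmed => age_over_65]. ⇒ new: age_over_65.
[3] R8 [age_over_65, order_xray => followup_48h]; R10 [age_over_65, immunocompromised => sore_throat]. ⇒ new: followup_48h, sore_throat.
[4] R5 [followup_48h, immunocompromised => fever_present]. ⇒ new: fever_present.
fever_present first appears in round 4.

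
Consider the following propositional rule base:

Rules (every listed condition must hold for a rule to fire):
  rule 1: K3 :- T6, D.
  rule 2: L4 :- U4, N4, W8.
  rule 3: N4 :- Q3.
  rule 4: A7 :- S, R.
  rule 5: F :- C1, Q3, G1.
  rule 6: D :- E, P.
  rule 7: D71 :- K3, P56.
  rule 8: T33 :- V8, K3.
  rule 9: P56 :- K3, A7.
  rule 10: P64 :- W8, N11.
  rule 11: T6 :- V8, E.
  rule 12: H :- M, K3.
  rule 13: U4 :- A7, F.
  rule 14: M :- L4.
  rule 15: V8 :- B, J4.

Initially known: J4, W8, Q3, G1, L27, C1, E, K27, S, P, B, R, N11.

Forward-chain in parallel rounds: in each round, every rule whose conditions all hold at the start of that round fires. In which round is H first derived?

Round 1 — rule 3, rule 4, rule 5, rule 6, rule 10, rule 15, derive N4, A7, F, D, P64, V8.
Round 2 — rule 11, rule 13, derive T6, U4.
Round 3 — rule 1, rule 2, derive K3, L4.
Round 4 — rule 8, rule 9, rule 14, derive T33, P56, M.
Round 5 — rule 7, rule 12, derive D71, H.
H first appears in round 5.

5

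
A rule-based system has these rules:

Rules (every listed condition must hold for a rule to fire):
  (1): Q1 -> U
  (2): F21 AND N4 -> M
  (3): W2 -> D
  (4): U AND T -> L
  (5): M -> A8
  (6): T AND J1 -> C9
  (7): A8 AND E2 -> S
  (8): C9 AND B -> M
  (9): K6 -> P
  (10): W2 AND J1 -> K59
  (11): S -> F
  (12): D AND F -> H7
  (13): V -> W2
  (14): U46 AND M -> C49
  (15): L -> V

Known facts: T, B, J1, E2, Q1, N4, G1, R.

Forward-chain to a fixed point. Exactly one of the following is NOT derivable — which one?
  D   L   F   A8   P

Round 1: (1) [Q1 -> U]; (6) [T AND J1 -> C9]. Adds U, C9.
Round 2: (4) [U AND T -> L]; (8) [C9 AND B -> M]. Adds L, M.
Round 3: (5) [M -> A8]; (15) [L -> V]. Adds A8, V.
Round 4: (7) [A8 AND E2 -> S]; (13) [V -> W2]. Adds S, W2.
Round 5: (3) [W2 -> D]; (10) [W2 AND J1 -> K59]; (11) [S -> F]. Adds D, K59, F.
Round 6: (12) [D AND F -> H7]. Adds H7.
Derived: L (round 2), D (round 5), F (round 5), A8 (round 3). P never appears in any round.

P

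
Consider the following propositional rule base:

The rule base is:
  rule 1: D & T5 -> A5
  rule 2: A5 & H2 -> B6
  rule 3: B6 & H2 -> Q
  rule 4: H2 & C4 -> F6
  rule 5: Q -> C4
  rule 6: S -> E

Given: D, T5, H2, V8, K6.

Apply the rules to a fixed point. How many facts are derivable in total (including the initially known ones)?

10

Round 1: rule 1 [D & T5 -> A5]. Adds A5.
Round 2: rule 2 [A5 & H2 -> B6]. Adds B6.
Round 3: rule 3 [B6 & H2 -> Q]. Adds Q.
Round 4: rule 5 [Q -> C4]. Adds C4.
Round 5: rule 4 [H2 & C4 -> F6]. Adds F6.
Closure: {A5, B6, C4, D, F6, H2, K6, Q, T5, V8} — 10 facts.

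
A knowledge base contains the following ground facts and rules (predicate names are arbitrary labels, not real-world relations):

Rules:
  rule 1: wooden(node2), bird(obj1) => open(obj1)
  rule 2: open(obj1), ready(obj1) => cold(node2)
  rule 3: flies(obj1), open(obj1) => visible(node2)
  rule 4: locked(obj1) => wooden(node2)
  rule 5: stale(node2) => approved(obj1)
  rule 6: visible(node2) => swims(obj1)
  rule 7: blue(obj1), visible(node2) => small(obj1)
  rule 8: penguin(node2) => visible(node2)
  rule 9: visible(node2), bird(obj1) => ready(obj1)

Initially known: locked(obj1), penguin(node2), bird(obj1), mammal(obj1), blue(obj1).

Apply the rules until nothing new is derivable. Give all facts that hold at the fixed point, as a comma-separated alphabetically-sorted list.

Round 1: rule 4 [locked(obj1) => wooden(node2)]; rule 8 [penguin(node2) => visible(node2)]. New: wooden(node2), visible(node2).
Round 2: rule 1 [wooden(node2), bird(obj1) => open(obj1)]; rule 6 [visible(node2) => swims(obj1)]; rule 7 [blue(obj1), visible(node2) => small(obj1)]; rule 9 [visible(node2), bird(obj1) => ready(obj1)]. New: open(obj1), swims(obj1), small(obj1), ready(obj1).
Round 3: rule 2 [open(obj1), ready(obj1) => cold(node2)]. New: cold(node2).

bird(obj1), blue(obj1), cold(node2), locked(obj1), mammal(obj1), open(obj1), penguin(node2), ready(obj1), small(obj1), swims(obj1), visible(node2), wooden(node2)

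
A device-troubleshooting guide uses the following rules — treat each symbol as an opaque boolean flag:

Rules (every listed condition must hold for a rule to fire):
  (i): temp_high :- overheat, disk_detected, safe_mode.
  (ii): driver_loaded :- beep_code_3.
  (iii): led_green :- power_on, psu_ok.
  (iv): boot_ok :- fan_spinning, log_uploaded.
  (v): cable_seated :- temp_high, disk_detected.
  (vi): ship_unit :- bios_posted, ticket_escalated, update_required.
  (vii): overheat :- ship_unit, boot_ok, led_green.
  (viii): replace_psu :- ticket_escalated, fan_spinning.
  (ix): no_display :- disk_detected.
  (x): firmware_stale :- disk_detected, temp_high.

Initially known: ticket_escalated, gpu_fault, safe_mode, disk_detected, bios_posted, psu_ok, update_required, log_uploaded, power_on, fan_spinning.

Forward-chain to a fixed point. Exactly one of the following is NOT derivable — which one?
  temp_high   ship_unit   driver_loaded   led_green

Round 1: (iii) [led_green :- power_on, psu_ok.]; (iv) [boot_ok :- fan_spinning, log_uploaded.]; (vi) [ship_unit :- bios_posted, ticket_escalated, update_required.]; (viii) [replace_psu :- ticket_escalated, fan_spinning.]; (ix) [no_display :- disk_detected.]. Adds led_green, boot_ok, ship_unit, replace_psu, no_display.
Round 2: (vii) [overheat :- ship_unit, boot_ok, led_green.]. Adds overheat.
Round 3: (i) [temp_high :- overheat, disk_detected, safe_mode.]. Adds temp_high.
Round 4: (v) [cable_seated :- temp_high, disk_detected.]; (x) [firmware_stale :- disk_detected, temp_high.]. Adds cable_seated, firmware_stale.
Derived: ship_unit (round 1), led_green (round 1), temp_high (round 3). driver_loaded never appears in any round.

driver_loaded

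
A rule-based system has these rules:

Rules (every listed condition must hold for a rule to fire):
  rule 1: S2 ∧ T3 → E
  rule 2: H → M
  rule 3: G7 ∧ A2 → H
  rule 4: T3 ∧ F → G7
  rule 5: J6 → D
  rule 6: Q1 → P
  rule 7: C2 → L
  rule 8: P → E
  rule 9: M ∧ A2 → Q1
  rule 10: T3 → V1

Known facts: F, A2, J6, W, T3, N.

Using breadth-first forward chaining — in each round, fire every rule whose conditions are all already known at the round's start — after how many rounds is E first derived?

6

[1] rule 4 [T3 ∧ F → G7]; rule 5 [J6 → D]; rule 10 [T3 → V1]. ⇒ new: G7, D, V1.
[2] rule 3 [G7 ∧ A2 → H]. ⇒ new: H.
[3] rule 2 [H → M]. ⇒ new: M.
[4] rule 9 [M ∧ A2 → Q1]. ⇒ new: Q1.
[5] rule 6 [Q1 → P]. ⇒ new: P.
[6] rule 8 [P → E]. ⇒ new: E.
E first appears in round 6.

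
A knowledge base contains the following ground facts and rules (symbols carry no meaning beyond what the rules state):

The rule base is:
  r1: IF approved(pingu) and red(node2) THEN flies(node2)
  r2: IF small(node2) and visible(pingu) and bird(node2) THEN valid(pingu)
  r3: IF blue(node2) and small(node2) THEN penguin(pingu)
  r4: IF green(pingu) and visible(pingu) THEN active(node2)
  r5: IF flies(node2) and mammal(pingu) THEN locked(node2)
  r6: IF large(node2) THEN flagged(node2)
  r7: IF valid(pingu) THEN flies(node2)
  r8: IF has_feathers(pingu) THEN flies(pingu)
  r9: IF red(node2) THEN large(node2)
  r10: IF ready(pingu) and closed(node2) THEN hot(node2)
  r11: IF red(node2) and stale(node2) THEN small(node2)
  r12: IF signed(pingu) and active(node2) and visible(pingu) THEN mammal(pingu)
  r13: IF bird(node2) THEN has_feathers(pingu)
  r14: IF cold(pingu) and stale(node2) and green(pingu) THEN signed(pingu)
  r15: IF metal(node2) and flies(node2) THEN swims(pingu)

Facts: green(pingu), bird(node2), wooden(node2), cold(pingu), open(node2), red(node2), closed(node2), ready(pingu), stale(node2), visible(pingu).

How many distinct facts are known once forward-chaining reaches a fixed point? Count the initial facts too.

Round 1 fires r4, r9, r10, r11, r13, r14, giving active(node2), large(node2), hot(node2), small(node2), has_feathers(pingu), signed(pingu).
Round 2 fires r2, r6, r8, r12, giving valid(pingu), flagged(node2), flies(pingu), mammal(pingu).
Round 3 fires r7, giving flies(node2).
Round 4 fires r5, giving locked(node2).
Closure: {active(node2), bird(node2), closed(node2), cold(pingu), flagged(node2), flies(node2), flies(pingu), green(pingu), has_feathers(pingu), hot(node2), large(node2), locked(node2), mammal(pingu), open(node2), ready(pingu), red(node2), signed(pingu), small(node2), stale(node2), valid(pingu), visible(pingu), wooden(node2)} — 22 facts.

22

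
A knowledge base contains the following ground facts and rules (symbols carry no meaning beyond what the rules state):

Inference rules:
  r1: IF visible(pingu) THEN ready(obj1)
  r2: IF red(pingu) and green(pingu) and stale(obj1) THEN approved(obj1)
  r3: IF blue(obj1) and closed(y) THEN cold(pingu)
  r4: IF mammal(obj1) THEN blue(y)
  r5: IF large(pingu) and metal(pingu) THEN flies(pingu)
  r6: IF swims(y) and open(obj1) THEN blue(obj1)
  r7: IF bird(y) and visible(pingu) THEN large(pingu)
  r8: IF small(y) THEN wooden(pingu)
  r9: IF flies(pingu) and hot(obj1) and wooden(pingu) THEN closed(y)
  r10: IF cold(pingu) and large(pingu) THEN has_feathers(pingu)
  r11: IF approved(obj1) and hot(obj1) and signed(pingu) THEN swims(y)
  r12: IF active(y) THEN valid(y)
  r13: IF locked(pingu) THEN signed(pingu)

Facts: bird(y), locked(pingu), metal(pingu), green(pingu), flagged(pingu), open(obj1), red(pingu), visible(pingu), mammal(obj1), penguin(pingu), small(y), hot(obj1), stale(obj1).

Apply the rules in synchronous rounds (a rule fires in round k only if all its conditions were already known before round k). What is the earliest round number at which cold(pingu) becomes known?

4

Round 1: r1 [IF visible(pingu) THEN ready(obj1)]; r2 [IF red(pingu) and green(pingu) and stale(obj1) THEN approved(obj1)]; r4 [IF mammal(obj1) THEN blue(y)]; r7 [IF bird(y) and visible(pingu) THEN large(pingu)]; r8 [IF small(y) THEN wooden(pingu)]; r13 [IF locked(pingu) THEN signed(pingu)]. Adds ready(obj1), approved(obj1), blue(y), large(pingu), wooden(pingu), signed(pingu).
Round 2: r5 [IF large(pingu) and metal(pingu) THEN flies(pingu)]; r11 [IF approved(obj1) and hot(obj1) and signed(pingu) THEN swims(y)]. Adds flies(pingu), swims(y).
Round 3: r6 [IF swims(y) and open(obj1) THEN blue(obj1)]; r9 [IF flies(pingu) and hot(obj1) and wooden(pingu) THEN closed(y)]. Adds blue(obj1), closed(y).
Round 4: r3 [IF blue(obj1) and closed(y) THEN cold(pingu)]. Adds cold(pingu).
cold(pingu) first appears in round 4.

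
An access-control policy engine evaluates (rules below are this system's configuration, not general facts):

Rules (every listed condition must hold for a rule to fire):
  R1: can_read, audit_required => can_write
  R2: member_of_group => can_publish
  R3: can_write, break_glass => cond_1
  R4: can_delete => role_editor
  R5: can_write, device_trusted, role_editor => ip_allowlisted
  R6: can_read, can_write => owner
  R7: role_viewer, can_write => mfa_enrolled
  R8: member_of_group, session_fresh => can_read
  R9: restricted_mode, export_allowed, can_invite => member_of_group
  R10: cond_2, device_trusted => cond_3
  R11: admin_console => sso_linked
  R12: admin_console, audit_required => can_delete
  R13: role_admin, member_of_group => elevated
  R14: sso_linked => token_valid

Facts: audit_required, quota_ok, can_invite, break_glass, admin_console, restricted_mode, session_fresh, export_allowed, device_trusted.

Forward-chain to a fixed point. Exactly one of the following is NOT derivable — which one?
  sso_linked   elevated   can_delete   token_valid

Round 1 — R9, R11, R12, derive member_of_group, sso_linked, can_delete.
Round 2 — R2, R4, R8, R14, derive can_publish, role_editor, can_read, token_valid.
Round 3 — R1, derive can_write.
Round 4 — R3, R5, R6, derive cond_1, ip_allowlisted, owner.
Derived: token_valid (round 2), sso_linked (round 1), can_delete (round 1). elevated never appears in any round.

elevated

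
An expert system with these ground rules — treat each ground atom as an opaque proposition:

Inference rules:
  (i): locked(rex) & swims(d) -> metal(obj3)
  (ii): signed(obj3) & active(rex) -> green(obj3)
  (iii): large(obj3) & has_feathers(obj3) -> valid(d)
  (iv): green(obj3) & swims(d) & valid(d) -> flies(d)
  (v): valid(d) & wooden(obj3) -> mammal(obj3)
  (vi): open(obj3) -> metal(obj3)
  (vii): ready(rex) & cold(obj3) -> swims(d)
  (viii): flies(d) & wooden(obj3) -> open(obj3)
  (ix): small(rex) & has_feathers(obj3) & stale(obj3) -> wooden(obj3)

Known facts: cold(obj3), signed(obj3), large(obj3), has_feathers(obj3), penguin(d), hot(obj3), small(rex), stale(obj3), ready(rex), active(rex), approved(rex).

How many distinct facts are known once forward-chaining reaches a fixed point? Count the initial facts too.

19

Round 1: (ii) [signed(obj3) & active(rex) -> green(obj3)]; (iii) [large(obj3) & has_feathers(obj3) -> valid(d)]; (vii) [ready(rex) & cold(obj3) -> swims(d)]; (ix) [small(rex) & has_feathers(obj3) & stale(obj3) -> wooden(obj3)]. New: green(obj3), valid(d), swims(d), wooden(obj3).
Round 2: (iv) [green(obj3) & swims(d) & valid(d) -> flies(d)]; (v) [valid(d) & wooden(obj3) -> mammal(obj3)]. New: flies(d), mammal(obj3).
Round 3: (viii) [flies(d) & wooden(obj3) -> open(obj3)]. New: open(obj3).
Round 4: (vi) [open(obj3) -> metal(obj3)]. New: metal(obj3).
Closure: {active(rex), approved(rex), cold(obj3), flies(d), green(obj3), has_feathers(obj3), hot(obj3), large(obj3), mammal(obj3), metal(obj3), open(obj3), penguin(d), ready(rex), signed(obj3), small(rex), stale(obj3), swims(d), valid(d), wooden(obj3)} — 19 facts.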